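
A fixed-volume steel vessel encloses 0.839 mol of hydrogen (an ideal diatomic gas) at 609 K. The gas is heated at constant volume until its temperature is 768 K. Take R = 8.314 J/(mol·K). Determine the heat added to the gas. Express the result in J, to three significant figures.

Q ≈ 2770 J

Constant volume ⇒ W = 0, so Q = ΔU = nCᵥΔT with Cᵥ = 5R/2 = 20.79 J/(mol·K).
ΔU = (0.839)(20.79)(768 − 609) = 2773 J.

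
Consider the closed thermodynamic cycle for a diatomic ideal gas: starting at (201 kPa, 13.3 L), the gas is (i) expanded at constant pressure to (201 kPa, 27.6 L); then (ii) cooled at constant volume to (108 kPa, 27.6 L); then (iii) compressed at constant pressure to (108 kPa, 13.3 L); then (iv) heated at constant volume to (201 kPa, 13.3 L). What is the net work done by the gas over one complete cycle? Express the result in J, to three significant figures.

W_net ≈ 1330 J

Constant-volume legs do no work.
W(i) = (201)(27.6 − 13.3) = 2874 J; W(iii) = (108)(13.3 − 27.6) = -1544 J.
W_net = 2874 − 1544 = 1330 J (the clockwise enclosed area).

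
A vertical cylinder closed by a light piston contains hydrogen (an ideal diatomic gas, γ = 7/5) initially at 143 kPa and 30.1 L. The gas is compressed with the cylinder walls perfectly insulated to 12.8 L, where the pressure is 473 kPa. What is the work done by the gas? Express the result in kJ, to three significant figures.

Adiabatic: W = (P₁V₁ − P₂V₂)/(γ − 1) with γ = 7/5.
P₁V₁ = 4304 J, P₂V₂ = 6054 J.
W = (4304 − 6054) / 0.4 = -4375 J.

W ≈ -4.38 kJ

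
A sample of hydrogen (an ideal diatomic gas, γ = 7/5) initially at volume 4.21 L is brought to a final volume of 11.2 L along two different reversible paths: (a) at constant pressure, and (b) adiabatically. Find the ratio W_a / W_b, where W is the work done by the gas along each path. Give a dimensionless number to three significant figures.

Path (a) isobaric: W = P₁(V₂ − V₁) → W_a/(P₁V₁) = 1.66.
Path (b) adiabatic: W = P₁V₁(1 − (V₁/V₂)^(γ−1))/(γ−1) → W_b/(P₁V₁) = 0.8097.
W_a / W_b = 1.66 / 0.8097 = 2.051.

W_a / W_b ≈ 2.05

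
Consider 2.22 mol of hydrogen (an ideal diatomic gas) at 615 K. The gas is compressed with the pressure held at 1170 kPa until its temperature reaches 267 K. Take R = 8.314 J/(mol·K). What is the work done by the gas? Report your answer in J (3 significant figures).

W ≈ -6420 J

Isobaric: W = P ΔV = nR ΔT.
W = (2.22)(8.314)(267 − 615) = -6423 J.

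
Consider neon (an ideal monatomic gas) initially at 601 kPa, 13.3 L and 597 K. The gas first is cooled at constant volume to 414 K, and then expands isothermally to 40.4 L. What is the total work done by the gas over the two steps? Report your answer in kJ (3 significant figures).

W_total ≈ 6.16 kJ

Step 1 (isochoric): W = 0 (constant volume).
After step 1: P = 416.8 kPa (V unchanged).
Step 2 (isothermal): W = P₁V₁ ln(V₂/V₁) = (5543) ln(40.4/13.3) = 6159 J.
W_total = 0 + 6159 = 6159 J.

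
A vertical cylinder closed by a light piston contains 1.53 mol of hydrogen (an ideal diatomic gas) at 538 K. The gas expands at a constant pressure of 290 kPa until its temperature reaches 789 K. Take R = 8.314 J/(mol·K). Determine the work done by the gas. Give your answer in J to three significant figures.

Isobaric: W = P ΔV = nR ΔT.
W = (1.53)(8.314)(789 − 538) = 3193 J.

W ≈ 3190 J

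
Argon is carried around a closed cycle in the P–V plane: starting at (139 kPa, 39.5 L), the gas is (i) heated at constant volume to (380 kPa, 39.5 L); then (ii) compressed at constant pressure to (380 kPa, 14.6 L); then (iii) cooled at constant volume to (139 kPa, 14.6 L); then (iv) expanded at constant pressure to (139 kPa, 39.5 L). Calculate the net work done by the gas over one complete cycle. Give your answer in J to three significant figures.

W_net ≈ -6000 J

Constant-volume legs do no work.
W(ii) = (380)(14.6 − 39.5) = -9462 J; W(iv) = (139)(39.5 − 14.6) = 3461 J.
W_net = -9462 + 3461 = -6001 J (the counter-clockwise enclosed area).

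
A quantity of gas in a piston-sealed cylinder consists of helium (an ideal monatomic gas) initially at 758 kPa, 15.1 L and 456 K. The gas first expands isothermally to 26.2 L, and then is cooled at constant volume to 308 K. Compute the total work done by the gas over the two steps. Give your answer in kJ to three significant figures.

Step 1 (isothermal): W = P₁V₁ ln(V₂/V₁) = (11446) ln(26.2/15.1) = 6307 J.
Step 2 (isochoric): W = 0 (constant volume).
W_total = 6307 + 0 = 6307 J.

W_total ≈ 6.31 kJ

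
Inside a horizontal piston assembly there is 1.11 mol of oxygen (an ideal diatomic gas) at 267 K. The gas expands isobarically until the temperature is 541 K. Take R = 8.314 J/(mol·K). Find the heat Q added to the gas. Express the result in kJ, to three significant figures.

Isobaric: W = nRΔT = (1.11)(8.314)(274) = 2529 J.
ΔU = nCᵥΔT with Cᵥ = 5R/2: ΔU = (1.11)(20.79)(274) = 6322 J.
Q = ΔU + W = 6322 + 2529 = 8850 J.

Q ≈ 8.85 kJ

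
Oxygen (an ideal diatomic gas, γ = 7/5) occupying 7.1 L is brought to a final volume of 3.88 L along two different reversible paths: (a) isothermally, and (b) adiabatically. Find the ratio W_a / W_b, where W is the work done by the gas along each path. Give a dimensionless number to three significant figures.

W_a / W_b ≈ 0.884

Path (a) isothermal: W = P₁V₁ ln(V₂/V₁) → W_a/(P₁V₁) = -0.6043.
Path (b) adiabatic: W = P₁V₁(1 − (V₁/V₂)^(γ−1))/(γ−1) → W_b/(P₁V₁) = -0.6835.
W_a / W_b = -0.6043 / -0.6835 = 0.884.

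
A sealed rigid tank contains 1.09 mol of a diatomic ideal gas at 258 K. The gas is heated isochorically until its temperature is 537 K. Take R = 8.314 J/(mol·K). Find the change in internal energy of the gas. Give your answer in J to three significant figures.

ΔU ≈ 6320 J

Constant volume ⇒ W = 0, so Q = ΔU = nCᵥΔT with Cᵥ = 5R/2 = 20.79 J/(mol·K).
ΔU = (1.09)(20.79)(537 − 258) = 6321 J.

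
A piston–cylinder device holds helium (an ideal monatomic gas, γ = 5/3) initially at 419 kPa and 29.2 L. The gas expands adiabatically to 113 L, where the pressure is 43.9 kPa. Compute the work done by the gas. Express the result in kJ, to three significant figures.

Adiabatic: W = (P₁V₁ − P₂V₂)/(γ − 1) with γ = 5/3.
P₁V₁ = 12235 J, P₂V₂ = 4961 J.
W = (12235 − 4961) / 0.6667 = 10911 J.

W ≈ 10.9 kJ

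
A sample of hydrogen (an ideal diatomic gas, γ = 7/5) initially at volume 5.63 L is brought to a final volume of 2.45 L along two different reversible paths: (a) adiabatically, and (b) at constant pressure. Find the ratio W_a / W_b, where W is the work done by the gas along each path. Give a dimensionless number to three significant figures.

Path (a) adiabatic: W = P₁V₁(1 − (V₁/V₂)^(γ−1))/(γ−1) → W_a/(P₁V₁) = -0.9872.
Path (b) isobaric: W = P₁(V₂ − V₁) → W_b/(P₁V₁) = -0.5648.
W_a / W_b = -0.9872 / -0.5648 = 1.748.

W_a / W_b ≈ 1.75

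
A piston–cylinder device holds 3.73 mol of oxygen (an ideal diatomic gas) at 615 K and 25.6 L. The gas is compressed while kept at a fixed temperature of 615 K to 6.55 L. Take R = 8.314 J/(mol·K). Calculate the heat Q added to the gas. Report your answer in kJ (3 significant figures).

Q ≈ -26.0 kJ

Isothermal ⇒ ΔU = 0, so Q = W = nRT ln(V₂/V₁).
Q = (3.73)(8.314)(615) ln(6.55/25.6) = 19072 × -1.363 = -25997 J.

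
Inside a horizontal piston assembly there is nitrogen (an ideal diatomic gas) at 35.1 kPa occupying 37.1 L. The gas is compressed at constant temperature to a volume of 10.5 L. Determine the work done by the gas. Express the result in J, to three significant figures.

Isothermal: W = nRT ln(V₂/V₁) = P₁V₁ ln(V₂/V₁).
P₁V₁ = (35.1 kPa)(37.1 L) = 1302 J.
W = 1302 × ln(10.5/37.1) = 1302 × -1.262
W_by_gas = -1644 J.

W ≈ -1640 J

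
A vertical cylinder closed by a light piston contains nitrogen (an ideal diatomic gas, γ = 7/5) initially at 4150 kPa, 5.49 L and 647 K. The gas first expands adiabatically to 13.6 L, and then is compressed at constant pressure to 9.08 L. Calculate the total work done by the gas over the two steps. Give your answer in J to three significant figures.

Step 1 (adiabatic): W = (P₁V₁ − P₂V₂)/(γ−1) = (22784 − 15850)/0.4 = 17333 J.
After step 1: P = 1165 kPa, V = 13.6 L, T = 450.1 K.
Step 2 (isobaric): W = PΔV = (1165 kPa)(9.08 − 13.6 L) = -5268 J.
W_total = 17333 − 5268 = 12065 J.

W_total ≈ 12100 J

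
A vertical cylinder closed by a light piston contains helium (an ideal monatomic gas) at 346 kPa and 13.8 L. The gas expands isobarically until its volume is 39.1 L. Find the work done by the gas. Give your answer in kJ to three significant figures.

W ≈ 8.75 kJ

Isobaric: W = P ΔV.
W = (346 kPa)(39.1 − 13.8 L) = (346)(25.3) = 8754 J.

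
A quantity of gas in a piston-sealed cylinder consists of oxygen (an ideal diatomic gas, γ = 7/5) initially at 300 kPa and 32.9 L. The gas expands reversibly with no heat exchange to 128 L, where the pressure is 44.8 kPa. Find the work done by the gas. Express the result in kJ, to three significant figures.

W ≈ 10.3 kJ

Adiabatic: W = (P₁V₁ − P₂V₂)/(γ − 1) with γ = 7/5.
P₁V₁ = 9870 J, P₂V₂ = 5734 J.
W = (9870 − 5734) / 0.4 = 10339 J.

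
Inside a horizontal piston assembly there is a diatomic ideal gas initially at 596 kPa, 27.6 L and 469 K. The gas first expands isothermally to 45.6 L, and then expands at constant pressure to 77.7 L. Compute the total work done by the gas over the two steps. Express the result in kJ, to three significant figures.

Step 1 (isothermal): W = P₁V₁ ln(V₂/V₁) = (16450) ln(45.6/27.6) = 8259 J.
After step 1: P = 360.7 kPa, V = 45.6 L, T = 469 K.
Step 2 (isobaric): W = PΔV = (360.7 kPa)(77.7 − 45.6 L) = 11580 J.
W_total = 8259 + 11580 = 19839 J.

W_total ≈ 19.8 kJ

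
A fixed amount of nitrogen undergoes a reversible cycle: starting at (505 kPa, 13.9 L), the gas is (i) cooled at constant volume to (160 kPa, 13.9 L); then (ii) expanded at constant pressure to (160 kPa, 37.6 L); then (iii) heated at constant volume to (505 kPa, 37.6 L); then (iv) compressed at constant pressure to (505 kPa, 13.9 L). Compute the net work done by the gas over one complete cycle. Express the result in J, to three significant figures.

W_net ≈ -8180 J

Constant-volume legs do no work.
W(ii) = (160)(37.6 − 13.9) = 3792 J; W(iv) = (505)(13.9 − 37.6) = -11969 J.
W_net = 3792 − 11969 = -8177 J (the counter-clockwise enclosed area).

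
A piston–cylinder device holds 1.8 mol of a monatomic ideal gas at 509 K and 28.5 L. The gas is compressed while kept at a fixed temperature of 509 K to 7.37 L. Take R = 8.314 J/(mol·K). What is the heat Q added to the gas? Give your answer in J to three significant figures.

Isothermal ⇒ ΔU = 0, so Q = W = nRT ln(V₂/V₁).
Q = (1.8)(8.314)(509) ln(7.37/28.5) = 7617 × -1.352 = -10302 J.

Q ≈ -10300 J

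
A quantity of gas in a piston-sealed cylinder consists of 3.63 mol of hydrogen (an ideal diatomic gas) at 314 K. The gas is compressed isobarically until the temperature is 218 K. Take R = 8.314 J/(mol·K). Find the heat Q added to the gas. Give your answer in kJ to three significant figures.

Isobaric: W = nRΔT = (3.63)(8.314)(-96) = -2897 J.
ΔU = nCᵥΔT with Cᵥ = 5R/2: ΔU = (3.63)(20.79)(-96) = -7243 J.
Q = ΔU + W = -7243 − 2897 = -10140 J.

Q ≈ -10.1 kJ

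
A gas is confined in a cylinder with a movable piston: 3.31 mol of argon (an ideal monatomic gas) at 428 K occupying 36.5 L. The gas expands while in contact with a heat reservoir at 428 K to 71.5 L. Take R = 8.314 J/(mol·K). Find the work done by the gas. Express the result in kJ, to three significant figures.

Isothermal: W = nRT ln(V₂/V₁).
W = (3.31)(8.314)(428) × ln(71.5/36.5)
  = 11778 × 0.6724
W_by_gas = 7920 J.

W ≈ 7.92 kJ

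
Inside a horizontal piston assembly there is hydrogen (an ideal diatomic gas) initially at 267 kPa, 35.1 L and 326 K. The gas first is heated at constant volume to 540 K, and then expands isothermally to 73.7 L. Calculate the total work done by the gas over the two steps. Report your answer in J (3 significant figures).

Step 1 (isochoric): W = 0 (constant volume).
After step 1: P = 442.3 kPa (V unchanged).
Step 2 (isothermal): W = P₁V₁ ln(V₂/V₁) = (15524) ln(73.7/35.1) = 11515 J.
W_total = 0 + 11515 = 11515 J.

W_total ≈ 11500 J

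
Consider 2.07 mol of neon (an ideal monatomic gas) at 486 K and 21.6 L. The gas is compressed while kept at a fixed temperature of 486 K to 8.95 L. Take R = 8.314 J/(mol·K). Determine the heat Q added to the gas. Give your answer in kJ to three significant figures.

Isothermal ⇒ ΔU = 0, so Q = W = nRT ln(V₂/V₁).
Q = (2.07)(8.314)(486) ln(8.95/21.6) = 8364 × -0.881 = -7369 J.

Q ≈ -7.37 kJ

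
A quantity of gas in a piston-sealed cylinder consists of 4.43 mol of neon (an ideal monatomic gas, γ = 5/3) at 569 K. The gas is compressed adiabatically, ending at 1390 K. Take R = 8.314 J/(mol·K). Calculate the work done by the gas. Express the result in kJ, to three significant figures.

Adiabatic ⇒ Q = 0, so W_by = −ΔU = nCᵥ(T₁ − T₂).
Cᵥ = 3R/2 = 12.47 J/(mol·K).
W = (4.43)(12.47)(569 − 1390) = -45357 J.

W ≈ -45.4 kJ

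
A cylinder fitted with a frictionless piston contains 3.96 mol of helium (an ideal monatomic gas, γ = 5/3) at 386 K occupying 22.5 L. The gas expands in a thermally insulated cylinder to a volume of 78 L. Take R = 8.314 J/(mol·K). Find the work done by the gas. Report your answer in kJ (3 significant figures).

W ≈ 10.7 kJ

Adiabatic: TV^(γ−1) = const with γ = 5/3.
T₂ = T₁ (V₁/V₂)^(γ−1) = 386 × (22.5/78)^0.667 = 386 × 0.4366 = 168.5 K.
W_by = nCᵥ(T₁ − T₂) = (3.96)(12.47)(386 − 168.5) = 10740 J.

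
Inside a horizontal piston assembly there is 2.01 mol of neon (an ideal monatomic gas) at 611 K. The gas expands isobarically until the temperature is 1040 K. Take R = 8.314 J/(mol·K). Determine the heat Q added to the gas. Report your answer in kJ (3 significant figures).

Isobaric: W = nRΔT = (2.01)(8.314)(429) = 7169 J.
ΔU = nCᵥΔT with Cᵥ = 3R/2: ΔU = (2.01)(12.47)(429) = 10754 J.
Q = ΔU + W = 10754 + 7169 = 17923 J.

Q ≈ 17.9 kJ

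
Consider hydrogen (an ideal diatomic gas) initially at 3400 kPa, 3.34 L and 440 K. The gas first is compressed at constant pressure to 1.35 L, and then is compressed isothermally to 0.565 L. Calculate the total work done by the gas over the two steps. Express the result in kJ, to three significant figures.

Step 1 (isobaric): W = PΔV = (3400 kPa)(1.35 − 3.34 L) = -6766 J.
After step 1: P = 3400 kPa, V = 1.35 L, T = 177.8 K.
Step 2 (isothermal): W = P₁V₁ ln(V₂/V₁) = (4590) ln(0.565/1.35) = -3998 J.
W_total = -6766 − 3998 = -10764 J.

W_total ≈ -10.8 kJ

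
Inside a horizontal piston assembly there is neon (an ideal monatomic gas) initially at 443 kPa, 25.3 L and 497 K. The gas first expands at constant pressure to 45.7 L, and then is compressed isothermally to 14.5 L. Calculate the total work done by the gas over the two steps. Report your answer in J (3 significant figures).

Step 1 (isobaric): W = PΔV = (443 kPa)(45.7 − 25.3 L) = 9037 J.
After step 1: P = 443 kPa, V = 45.7 L, T = 897.7 K.
Step 2 (isothermal): W = P₁V₁ ln(V₂/V₁) = (20245) ln(14.5/45.7) = -23240 J.
W_total = 9037 − 23240 = -14203 J.

W_total ≈ -14200 J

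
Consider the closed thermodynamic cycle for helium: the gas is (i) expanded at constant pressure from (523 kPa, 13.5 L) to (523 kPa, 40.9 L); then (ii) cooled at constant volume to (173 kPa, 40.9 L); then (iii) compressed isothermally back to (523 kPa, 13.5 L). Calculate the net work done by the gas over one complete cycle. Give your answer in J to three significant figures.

W_net ≈ 6490 J

Leg (i): W = PΔV = (523)(40.9 − 13.5) = 14330 J.
Leg (ii): W = 0.
Leg (iii): W = PᵢVᵢ ln(V_f/Vᵢ) = (7076) ln(13.5/40.9) = -7843 J.
W_net = 14330 − 7843 = 6487 J.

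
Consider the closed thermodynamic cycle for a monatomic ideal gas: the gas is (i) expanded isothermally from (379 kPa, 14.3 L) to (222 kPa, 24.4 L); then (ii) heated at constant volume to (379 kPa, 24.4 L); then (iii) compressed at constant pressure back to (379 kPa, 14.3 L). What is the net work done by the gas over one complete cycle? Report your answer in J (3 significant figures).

W_net ≈ -932 J

Leg (i): W = PᵢVᵢ ln(V_f/Vᵢ) = (5420) ln(24.4/14.3) = 2896 J.
Leg (ii): W = 0.
Leg (iii): W = PΔV = (379)(14.3 − 24.4) = -3828 J.
W_net = 2896 − 3828 = -932 J.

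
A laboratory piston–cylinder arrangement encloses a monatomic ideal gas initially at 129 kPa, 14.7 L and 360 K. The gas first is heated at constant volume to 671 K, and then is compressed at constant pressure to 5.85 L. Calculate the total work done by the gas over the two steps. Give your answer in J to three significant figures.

W_total ≈ -2130 J

Step 1 (isochoric): W = 0 (constant volume).
After step 1: P = 240.4 kPa (V unchanged).
Step 2 (isobaric): W = PΔV = (240.4 kPa)(5.85 − 14.7 L) = -2128 J.
W_total = 0 − 2128 = -2128 J.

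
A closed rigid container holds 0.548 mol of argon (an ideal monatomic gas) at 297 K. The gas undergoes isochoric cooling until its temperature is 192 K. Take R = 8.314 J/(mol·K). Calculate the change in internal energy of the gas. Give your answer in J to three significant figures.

ΔU ≈ -718 J

Constant volume ⇒ W = 0, so Q = ΔU = nCᵥΔT with Cᵥ = 3R/2 = 12.47 J/(mol·K).
ΔU = (0.548)(12.47)(192 − 297) = -717.6 J.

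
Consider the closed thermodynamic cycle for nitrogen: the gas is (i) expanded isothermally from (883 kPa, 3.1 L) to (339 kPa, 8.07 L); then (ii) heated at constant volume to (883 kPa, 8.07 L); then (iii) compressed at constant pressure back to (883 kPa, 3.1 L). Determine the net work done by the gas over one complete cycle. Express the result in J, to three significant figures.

Leg (i): W = PᵢVᵢ ln(V_f/Vᵢ) = (2737) ln(8.07/3.1) = 2619 J.
Leg (ii): W = 0.
Leg (iii): W = PΔV = (883)(3.1 − 8.07) = -4389 J.
W_net = 2619 − 4389 = -1770 J.

W_net ≈ -1770 J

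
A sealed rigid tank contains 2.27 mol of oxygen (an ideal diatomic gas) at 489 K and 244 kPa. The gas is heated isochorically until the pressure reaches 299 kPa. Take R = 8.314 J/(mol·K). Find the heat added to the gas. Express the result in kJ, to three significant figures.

Constant volume ⇒ W = 0, so Q = ΔU = nCᵥΔT with Cᵥ = 5R/2 = 20.79 J/(mol·K).
At constant V, T₂/T₁ = P₂/P₁ ⇒ ΔT = T₁(P₂/P₁ − 1) = 489·(299/244 − 1) = 110.2 K.
ΔU = (2.27)(20.79)(110.2) = 5201 J.

Q ≈ 5.20 kJ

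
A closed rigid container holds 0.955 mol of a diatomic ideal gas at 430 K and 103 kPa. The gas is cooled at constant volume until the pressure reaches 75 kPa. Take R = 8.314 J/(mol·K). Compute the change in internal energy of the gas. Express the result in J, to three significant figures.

ΔU ≈ -2320 J

Constant volume ⇒ W = 0, so Q = ΔU = nCᵥΔT with Cᵥ = 5R/2 = 20.79 J/(mol·K).
At constant V, T₂/T₁ = P₂/P₁ ⇒ ΔT = T₁(P₂/P₁ − 1) = 430·(75/103 − 1) = -116.9 K.
ΔU = (0.955)(20.79)(-116.9) = -2320 J.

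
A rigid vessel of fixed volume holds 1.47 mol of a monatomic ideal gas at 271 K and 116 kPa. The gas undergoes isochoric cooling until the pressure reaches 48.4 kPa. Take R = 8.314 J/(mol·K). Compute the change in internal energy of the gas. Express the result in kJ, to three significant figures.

ΔU ≈ -2.90 kJ

Constant volume ⇒ W = 0, so Q = ΔU = nCᵥΔT with Cᵥ = 3R/2 = 12.47 J/(mol·K).
At constant V, T₂/T₁ = P₂/P₁ ⇒ ΔT = T₁(P₂/P₁ − 1) = 271·(48.4/116 − 1) = -157.9 K.
ΔU = (1.47)(12.47)(-157.9) = -2895 J.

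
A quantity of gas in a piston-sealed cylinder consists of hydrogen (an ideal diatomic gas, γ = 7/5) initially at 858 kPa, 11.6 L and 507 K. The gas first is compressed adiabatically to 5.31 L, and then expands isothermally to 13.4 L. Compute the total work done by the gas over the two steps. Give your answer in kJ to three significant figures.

W_total ≈ 3.46 kJ

Step 1 (adiabatic): W = (P₁V₁ − P₂V₂)/(γ−1) = (9953 − 13605)/0.4 = -9130 J.
After step 1: P = 2562 kPa, V = 5.31 L, T = 693 K.
Step 2 (isothermal): W = P₁V₁ ln(V₂/V₁) = (13605) ln(13.4/5.31) = 12593 J.
W_total = -9130 + 12593 = 3464 J.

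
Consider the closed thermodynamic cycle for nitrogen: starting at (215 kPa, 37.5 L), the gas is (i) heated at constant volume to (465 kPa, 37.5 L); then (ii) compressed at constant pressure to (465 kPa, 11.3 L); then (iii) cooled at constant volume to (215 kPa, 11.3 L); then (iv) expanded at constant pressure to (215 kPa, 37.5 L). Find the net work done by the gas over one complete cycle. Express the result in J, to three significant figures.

W_net ≈ -6550 J

Constant-volume legs do no work.
W(ii) = (465)(11.3 − 37.5) = -12183 J; W(iv) = (215)(37.5 − 11.3) = 5633 J.
W_net = -12183 + 5633 = -6550 J (the counter-clockwise enclosed area).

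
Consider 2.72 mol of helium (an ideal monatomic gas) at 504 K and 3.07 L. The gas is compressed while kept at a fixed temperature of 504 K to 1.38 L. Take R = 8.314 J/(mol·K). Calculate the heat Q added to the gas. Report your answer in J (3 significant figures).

Q ≈ -9110 J

Isothermal ⇒ ΔU = 0, so Q = W = nRT ln(V₂/V₁).
Q = (2.72)(8.314)(504) ln(1.38/3.07) = 11397 × -0.7996 = -9113 J.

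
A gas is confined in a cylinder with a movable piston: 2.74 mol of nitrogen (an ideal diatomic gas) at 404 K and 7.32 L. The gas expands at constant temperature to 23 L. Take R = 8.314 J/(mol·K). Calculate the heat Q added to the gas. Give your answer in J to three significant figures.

Q ≈ 10500 J

Isothermal ⇒ ΔU = 0, so Q = W = nRT ln(V₂/V₁).
Q = (2.74)(8.314)(404) ln(23/7.32) = 9203 × 1.145 = 10537 J.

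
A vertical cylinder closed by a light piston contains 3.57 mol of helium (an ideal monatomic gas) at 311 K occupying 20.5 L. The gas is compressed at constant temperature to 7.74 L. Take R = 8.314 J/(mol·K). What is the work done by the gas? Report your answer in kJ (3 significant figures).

W ≈ -8.99 kJ

Isothermal: W = nRT ln(V₂/V₁).
W = (3.57)(8.314)(311) × ln(7.74/20.5)
  = 9231 × -0.974
W_by_gas = -8991 J.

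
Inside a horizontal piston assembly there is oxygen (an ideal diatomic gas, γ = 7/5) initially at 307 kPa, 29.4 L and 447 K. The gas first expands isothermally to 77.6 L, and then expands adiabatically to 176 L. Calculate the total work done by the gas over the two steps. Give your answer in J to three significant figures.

W_total ≈ 15100 J

Step 1 (isothermal): W = P₁V₁ ln(V₂/V₁) = (9026) ln(77.6/29.4) = 8760 J.
After step 1: P = 116.3 kPa, V = 77.6 L, T = 447 K.
Step 2 (adiabatic): W = (P₁V₁ − P₂V₂)/(γ−1) = (9026 − 6505)/0.4 = 6303 J.
W_total = 8760 + 6303 = 15063 J.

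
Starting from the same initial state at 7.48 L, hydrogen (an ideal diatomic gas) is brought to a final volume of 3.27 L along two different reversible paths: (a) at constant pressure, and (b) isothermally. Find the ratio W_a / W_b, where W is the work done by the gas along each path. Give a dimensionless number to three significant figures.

W_a / W_b ≈ 0.680

Path (a) isobaric: W = P₁(V₂ − V₁) → W_a/(P₁V₁) = -0.5628.
Path (b) isothermal: W = P₁V₁ ln(V₂/V₁) → W_b/(P₁V₁) = -0.8274.
W_a / W_b = -0.5628 / -0.8274 = 0.6802.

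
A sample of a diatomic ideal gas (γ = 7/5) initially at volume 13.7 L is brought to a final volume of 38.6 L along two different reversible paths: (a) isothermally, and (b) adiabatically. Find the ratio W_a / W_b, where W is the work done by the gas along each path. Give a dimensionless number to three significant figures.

Path (a) isothermal: W = P₁V₁ ln(V₂/V₁) → W_a/(P₁V₁) = 1.036.
Path (b) adiabatic: W = P₁V₁(1 − (V₁/V₂)^(γ−1))/(γ−1) → W_b/(P₁V₁) = 0.8481.
W_a / W_b = 1.036 / 0.8481 = 1.221.

W_a / W_b ≈ 1.22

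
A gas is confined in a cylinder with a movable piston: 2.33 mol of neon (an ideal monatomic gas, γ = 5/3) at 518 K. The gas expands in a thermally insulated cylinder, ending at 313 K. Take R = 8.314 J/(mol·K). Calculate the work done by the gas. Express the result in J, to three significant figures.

W ≈ 5960 J

Adiabatic ⇒ Q = 0, so W_by = −ΔU = nCᵥ(T₁ − T₂).
Cᵥ = 3R/2 = 12.47 J/(mol·K).
W = (2.33)(12.47)(518 − 313) = 5957 J.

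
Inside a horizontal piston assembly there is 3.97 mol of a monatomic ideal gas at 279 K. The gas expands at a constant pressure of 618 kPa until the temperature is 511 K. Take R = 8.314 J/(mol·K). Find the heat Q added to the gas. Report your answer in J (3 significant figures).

Q ≈ 19100 J

Isobaric: W = nRΔT = (3.97)(8.314)(232) = 7658 J.
ΔU = nCᵥΔT with Cᵥ = 3R/2: ΔU = (3.97)(12.47)(232) = 11486 J.
Q = ΔU + W = 11486 + 7658 = 19144 J.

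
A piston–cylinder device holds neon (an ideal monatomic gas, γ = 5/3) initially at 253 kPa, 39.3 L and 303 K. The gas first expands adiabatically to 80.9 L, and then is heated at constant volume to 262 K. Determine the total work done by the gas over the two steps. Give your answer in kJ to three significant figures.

W_total ≈ 5.70 kJ

Step 1 (adiabatic): W = (P₁V₁ − P₂V₂)/(γ−1) = (9943 − 6144)/0.667 = 5698 J.
Step 2 (isochoric): W = 0 (constant volume).
W_total = 5698 + 0 = 5698 J.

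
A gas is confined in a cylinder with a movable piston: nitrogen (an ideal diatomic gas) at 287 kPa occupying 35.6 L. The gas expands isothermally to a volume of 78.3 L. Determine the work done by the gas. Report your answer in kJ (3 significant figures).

Isothermal: W = nRT ln(V₂/V₁) = P₁V₁ ln(V₂/V₁).
P₁V₁ = (287 kPa)(35.6 L) = 10217 J.
W = 10217 × ln(78.3/35.6) = 10217 × 0.7882
W_by_gas = 8053 J.

W ≈ 8.05 kJ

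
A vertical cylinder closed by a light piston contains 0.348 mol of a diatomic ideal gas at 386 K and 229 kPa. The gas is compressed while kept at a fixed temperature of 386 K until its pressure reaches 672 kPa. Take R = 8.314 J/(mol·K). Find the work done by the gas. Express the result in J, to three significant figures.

Isothermal process: W = nRT ln(V₂/V₁) = nRT ln(P₁/P₂).
W = (0.348)(8.314)(386) × ln(229/672)
  = 1117 × ln(0.3408) = 1117 × -1.077
W_by_gas = -1202 J.

W ≈ -1200 J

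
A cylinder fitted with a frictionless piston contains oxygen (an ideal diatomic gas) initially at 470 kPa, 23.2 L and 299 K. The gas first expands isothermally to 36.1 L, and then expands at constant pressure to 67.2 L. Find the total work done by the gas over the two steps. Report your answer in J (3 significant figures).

W_total ≈ 14200 J

Step 1 (isothermal): W = P₁V₁ ln(V₂/V₁) = (10904) ln(36.1/23.2) = 4821 J.
After step 1: P = 302 kPa, V = 36.1 L, T = 299 K.
Step 2 (isobaric): W = PΔV = (302 kPa)(67.2 − 36.1 L) = 9394 J.
W_total = 4821 + 9394 = 14215 J.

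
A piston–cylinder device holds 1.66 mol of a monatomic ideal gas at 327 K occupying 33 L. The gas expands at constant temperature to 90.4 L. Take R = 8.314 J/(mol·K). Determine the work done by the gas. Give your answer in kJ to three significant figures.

Isothermal: W = nRT ln(V₂/V₁).
W = (1.66)(8.314)(327) × ln(90.4/33)
  = 4513 × 1.008
W_by_gas = 4548 J.

W ≈ 4.55 kJ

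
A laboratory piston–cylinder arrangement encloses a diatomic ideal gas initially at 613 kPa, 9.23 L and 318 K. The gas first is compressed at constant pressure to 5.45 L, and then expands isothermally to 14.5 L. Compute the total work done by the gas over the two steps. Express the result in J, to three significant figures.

W_total ≈ 952 J

Step 1 (isobaric): W = PΔV = (613 kPa)(5.45 − 9.23 L) = -2317 J.
After step 1: P = 613 kPa, V = 5.45 L, T = 187.8 K.
Step 2 (isothermal): W = P₁V₁ ln(V₂/V₁) = (3341) ln(14.5/5.45) = 3269 J.
W_total = -2317 + 3269 = 952 J.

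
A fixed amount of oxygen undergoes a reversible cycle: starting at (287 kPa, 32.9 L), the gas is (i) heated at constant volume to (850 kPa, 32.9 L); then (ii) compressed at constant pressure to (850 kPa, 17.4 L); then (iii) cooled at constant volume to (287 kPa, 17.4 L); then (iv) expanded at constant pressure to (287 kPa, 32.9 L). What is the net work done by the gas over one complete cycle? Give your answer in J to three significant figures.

W_net ≈ -8730 J

Constant-volume legs do no work.
W(ii) = (850)(17.4 − 32.9) = -13175 J; W(iv) = (287)(32.9 − 17.4) = 4448 J.
W_net = -13175 + 4448 = -8726 J (the counter-clockwise enclosed area).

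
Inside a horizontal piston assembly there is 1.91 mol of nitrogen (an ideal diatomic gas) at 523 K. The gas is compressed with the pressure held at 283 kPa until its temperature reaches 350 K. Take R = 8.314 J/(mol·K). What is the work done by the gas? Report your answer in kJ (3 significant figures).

Isobaric: W = P ΔV = nR ΔT.
W = (1.91)(8.314)(350 − 523) = -2747 J.

W ≈ -2.75 kJ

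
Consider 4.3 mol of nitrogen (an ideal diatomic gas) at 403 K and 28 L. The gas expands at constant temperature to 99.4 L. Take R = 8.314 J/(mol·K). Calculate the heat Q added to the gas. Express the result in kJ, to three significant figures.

Isothermal ⇒ ΔU = 0, so Q = W = nRT ln(V₂/V₁).
Q = (4.3)(8.314)(403) ln(99.4/28) = 14407 × 1.267 = 18253 J.

Q ≈ 18.3 kJ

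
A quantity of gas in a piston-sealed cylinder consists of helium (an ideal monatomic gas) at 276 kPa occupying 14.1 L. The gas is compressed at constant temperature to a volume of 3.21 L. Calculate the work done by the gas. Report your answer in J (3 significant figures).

Isothermal: W = nRT ln(V₂/V₁) = P₁V₁ ln(V₂/V₁).
P₁V₁ = (276 kPa)(14.1 L) = 3892 J.
W = 3892 × ln(3.21/14.1) = 3892 × -1.48
W_by_gas = -5759 J.

W ≈ -5760 J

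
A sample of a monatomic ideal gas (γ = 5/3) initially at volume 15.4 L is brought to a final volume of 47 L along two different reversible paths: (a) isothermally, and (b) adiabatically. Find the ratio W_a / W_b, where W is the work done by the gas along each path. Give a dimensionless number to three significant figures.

Path (a) isothermal: W = P₁V₁ ln(V₂/V₁) → W_a/(P₁V₁) = 1.116.
Path (b) adiabatic: W = P₁V₁(1 − (V₁/V₂)^(γ−1))/(γ−1) → W_b/(P₁V₁) = 0.7871.
W_a / W_b = 1.116 / 0.7871 = 1.418.

W_a / W_b ≈ 1.42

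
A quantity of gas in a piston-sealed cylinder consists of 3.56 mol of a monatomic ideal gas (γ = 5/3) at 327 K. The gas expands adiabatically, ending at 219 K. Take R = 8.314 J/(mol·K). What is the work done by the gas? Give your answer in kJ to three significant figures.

W ≈ 4.79 kJ

Adiabatic ⇒ Q = 0, so W_by = −ΔU = nCᵥ(T₁ − T₂).
Cᵥ = 3R/2 = 12.47 J/(mol·K).
W = (3.56)(12.47)(327 − 219) = 4795 J.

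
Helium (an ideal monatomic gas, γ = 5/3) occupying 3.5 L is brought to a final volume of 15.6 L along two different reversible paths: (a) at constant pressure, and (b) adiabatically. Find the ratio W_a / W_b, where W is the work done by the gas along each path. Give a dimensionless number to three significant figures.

W_a / W_b ≈ 3.65

Path (a) isobaric: W = P₁(V₂ − V₁) → W_a/(P₁V₁) = 3.457.
Path (b) adiabatic: W = P₁V₁(1 − (V₁/V₂)^(γ−1))/(γ−1) → W_b/(P₁V₁) = 0.9462.
W_a / W_b = 3.457 / 0.9462 = 3.654.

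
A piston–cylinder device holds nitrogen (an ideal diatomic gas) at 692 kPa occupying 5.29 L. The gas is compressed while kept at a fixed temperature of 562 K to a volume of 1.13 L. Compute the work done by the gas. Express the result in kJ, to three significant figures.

Isothermal: W = nRT ln(V₂/V₁) = P₁V₁ ln(V₂/V₁).
P₁V₁ = (692 kPa)(5.29 L) = 3661 J.
W = 3661 × ln(1.13/5.29) = 3661 × -1.544
W_by_gas = -5651 J.

W ≈ -5.65 kJ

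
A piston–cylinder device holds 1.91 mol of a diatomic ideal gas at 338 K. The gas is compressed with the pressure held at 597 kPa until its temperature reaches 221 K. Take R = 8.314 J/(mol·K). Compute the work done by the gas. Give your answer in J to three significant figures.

W ≈ -1860 J

Isobaric: W = P ΔV = nR ΔT.
W = (1.91)(8.314)(221 − 338) = -1858 J.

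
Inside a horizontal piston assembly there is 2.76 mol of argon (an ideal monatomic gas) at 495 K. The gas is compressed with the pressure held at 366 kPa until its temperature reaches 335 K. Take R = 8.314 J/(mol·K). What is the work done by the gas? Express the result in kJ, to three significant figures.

Isobaric: W = P ΔV = nR ΔT.
W = (2.76)(8.314)(335 − 495) = -3671 J.

W ≈ -3.67 kJ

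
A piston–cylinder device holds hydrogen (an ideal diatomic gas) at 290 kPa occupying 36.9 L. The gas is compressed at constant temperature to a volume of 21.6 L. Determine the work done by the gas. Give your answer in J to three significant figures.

Isothermal: W = nRT ln(V₂/V₁) = P₁V₁ ln(V₂/V₁).
P₁V₁ = (290 kPa)(36.9 L) = 10701 J.
W = 10701 × ln(21.6/36.9) = 10701 × -0.5355
W_by_gas = -5731 J.

W ≈ -5730 J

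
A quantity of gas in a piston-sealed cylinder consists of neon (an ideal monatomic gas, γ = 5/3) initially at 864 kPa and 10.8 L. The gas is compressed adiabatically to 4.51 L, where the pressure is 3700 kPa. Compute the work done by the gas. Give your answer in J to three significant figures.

W ≈ -11000 J

Adiabatic: W = (P₁V₁ − P₂V₂)/(γ − 1) with γ = 5/3.
P₁V₁ = 9331 J, P₂V₂ = 16687 J.
W = (9331 − 16687) / 0.6667 = -11034 J.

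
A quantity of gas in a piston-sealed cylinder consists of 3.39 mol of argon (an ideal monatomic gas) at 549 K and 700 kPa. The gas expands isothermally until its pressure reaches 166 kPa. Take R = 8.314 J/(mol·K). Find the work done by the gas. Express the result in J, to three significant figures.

Isothermal process: W = nRT ln(V₂/V₁) = nRT ln(P₁/P₂).
W = (3.39)(8.314)(549) × ln(700/166)
  = 15473 × ln(4.217) = 15473 × 1.439
W_by_gas = 22267 J.

W ≈ 22300 J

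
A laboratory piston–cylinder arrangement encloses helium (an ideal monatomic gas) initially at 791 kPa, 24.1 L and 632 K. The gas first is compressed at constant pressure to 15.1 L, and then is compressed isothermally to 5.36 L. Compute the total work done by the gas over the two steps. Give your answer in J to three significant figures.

Step 1 (isobaric): W = PΔV = (791 kPa)(15.1 − 24.1 L) = -7119 J.
After step 1: P = 791 kPa, V = 15.1 L, T = 396 K.
Step 2 (isothermal): W = P₁V₁ ln(V₂/V₁) = (11944) ln(5.36/15.1) = -12371 J.
W_total = -7119 − 12371 = -19490 J.

W_total ≈ -19500 J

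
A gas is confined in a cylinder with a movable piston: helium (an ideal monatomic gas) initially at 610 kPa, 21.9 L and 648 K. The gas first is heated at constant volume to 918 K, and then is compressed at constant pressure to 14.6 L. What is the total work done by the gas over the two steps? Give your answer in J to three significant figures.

Step 1 (isochoric): W = 0 (constant volume).
After step 1: P = 864.2 kPa (V unchanged).
Step 2 (isobaric): W = PΔV = (864.2 kPa)(14.6 − 21.9 L) = -6308 J.
W_total = 0 − 6308 = -6308 J.

W_total ≈ -6310 J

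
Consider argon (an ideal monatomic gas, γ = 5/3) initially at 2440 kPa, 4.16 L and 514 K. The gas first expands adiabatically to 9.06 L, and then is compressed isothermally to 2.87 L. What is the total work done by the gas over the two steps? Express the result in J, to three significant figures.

Step 1 (adiabatic): W = (P₁V₁ − P₂V₂)/(γ−1) = (10150 − 6041)/0.667 = 6164 J.
After step 1: P = 666.8 kPa, V = 9.06 L, T = 305.9 K.
Step 2 (isothermal): W = P₁V₁ ln(V₂/V₁) = (6041) ln(2.87/9.06) = -6945 J.
W_total = 6164 − 6945 = -781 J.

W_total ≈ -781 J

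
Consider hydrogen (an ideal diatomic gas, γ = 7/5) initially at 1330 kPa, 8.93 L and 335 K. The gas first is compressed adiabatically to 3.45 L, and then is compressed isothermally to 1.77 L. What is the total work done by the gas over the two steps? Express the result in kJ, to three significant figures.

W_total ≈ -25.3 kJ

Step 1 (adiabatic): W = (P₁V₁ − P₂V₂)/(γ−1) = (11877 − 17375)/0.4 = -13744 J.
After step 1: P = 5036 kPa, V = 3.45 L, T = 490.1 K.
Step 2 (isothermal): W = P₁V₁ ln(V₂/V₁) = (17375) ln(1.77/3.45) = -11596 J.
W_total = -13744 − 11596 = -25340 J.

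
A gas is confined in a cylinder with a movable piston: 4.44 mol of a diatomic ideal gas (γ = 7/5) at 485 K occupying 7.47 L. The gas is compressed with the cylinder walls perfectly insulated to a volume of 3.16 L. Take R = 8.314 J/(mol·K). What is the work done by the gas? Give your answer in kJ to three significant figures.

Adiabatic: TV^(γ−1) = const with γ = 7/5.
T₂ = T₁ (V₁/V₂)^(γ−1) = 485 × (7.47/3.16)^0.4 = 485 × 1.411 = 684.2 K.
W_by = nCᵥ(T₁ − T₂) = (4.44)(20.79)(485 − 684.2) = -18385 J.

W ≈ -18.4 kJ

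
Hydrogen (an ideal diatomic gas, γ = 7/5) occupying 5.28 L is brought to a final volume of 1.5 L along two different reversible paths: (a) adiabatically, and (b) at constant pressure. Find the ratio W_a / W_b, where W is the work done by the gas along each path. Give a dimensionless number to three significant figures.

Path (a) adiabatic: W = P₁V₁(1 − (V₁/V₂)^(γ−1))/(γ−1) → W_a/(P₁V₁) = -1.636.
Path (b) isobaric: W = P₁(V₂ − V₁) → W_b/(P₁V₁) = -0.7159.
W_a / W_b = -1.636 / -0.7159 = 2.285.

W_a / W_b ≈ 2.28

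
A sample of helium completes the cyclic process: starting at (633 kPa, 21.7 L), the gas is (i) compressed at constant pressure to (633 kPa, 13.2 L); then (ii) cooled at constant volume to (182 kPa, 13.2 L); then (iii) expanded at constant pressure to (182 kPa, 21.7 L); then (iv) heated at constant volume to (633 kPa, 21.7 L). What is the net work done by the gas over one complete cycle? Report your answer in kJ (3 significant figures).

Constant-volume legs do no work.
W(i) = (633)(13.2 − 21.7) = -5380 J; W(iii) = (182)(21.7 − 13.2) = 1547 J.
W_net = -5380 + 1547 = -3834 J (the counter-clockwise enclosed area).

W_net ≈ -3.83 kJ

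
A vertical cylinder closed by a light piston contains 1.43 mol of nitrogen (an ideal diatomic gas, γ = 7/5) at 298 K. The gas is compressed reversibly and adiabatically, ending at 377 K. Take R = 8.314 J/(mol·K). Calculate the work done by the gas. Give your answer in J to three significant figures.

W ≈ -2350 J

Adiabatic ⇒ Q = 0, so W_by = −ΔU = nCᵥ(T₁ − T₂).
Cᵥ = 5R/2 = 20.79 J/(mol·K).
W = (1.43)(20.79)(298 − 377) = -2348 J.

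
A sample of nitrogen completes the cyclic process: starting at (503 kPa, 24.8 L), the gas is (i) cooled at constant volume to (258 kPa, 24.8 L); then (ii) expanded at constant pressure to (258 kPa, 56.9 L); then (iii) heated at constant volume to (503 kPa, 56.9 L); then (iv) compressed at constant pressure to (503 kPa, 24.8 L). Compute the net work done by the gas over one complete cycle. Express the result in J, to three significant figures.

W_net ≈ -7860 J

Constant-volume legs do no work.
W(ii) = (258)(56.9 − 24.8) = 8282 J; W(iv) = (503)(24.8 − 56.9) = -16146 J.
W_net = 8282 − 16146 = -7864 J (the counter-clockwise enclosed area).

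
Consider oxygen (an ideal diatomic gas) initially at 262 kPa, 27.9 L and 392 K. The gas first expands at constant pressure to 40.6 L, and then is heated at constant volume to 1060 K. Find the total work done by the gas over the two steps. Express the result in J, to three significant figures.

Step 1 (isobaric): W = PΔV = (262 kPa)(40.6 − 27.9 L) = 3327 J.
Step 2 (isochoric): W = 0 (constant volume).
W_total = 3327 + 0 = 3327 J.

W_total ≈ 3330 J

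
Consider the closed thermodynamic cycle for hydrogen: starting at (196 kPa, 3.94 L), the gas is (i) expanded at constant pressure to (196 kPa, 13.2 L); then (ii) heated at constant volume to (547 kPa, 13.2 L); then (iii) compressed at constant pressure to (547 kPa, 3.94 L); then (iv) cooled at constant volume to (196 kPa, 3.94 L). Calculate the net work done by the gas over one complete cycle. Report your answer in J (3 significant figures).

Constant-volume legs do no work.
W(i) = (196)(13.2 − 3.94) = 1815 J; W(iii) = (547)(3.94 − 13.2) = -5065 J.
W_net = 1815 − 5065 = -3250 J (the counter-clockwise enclosed area).

W_net ≈ -3250 J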